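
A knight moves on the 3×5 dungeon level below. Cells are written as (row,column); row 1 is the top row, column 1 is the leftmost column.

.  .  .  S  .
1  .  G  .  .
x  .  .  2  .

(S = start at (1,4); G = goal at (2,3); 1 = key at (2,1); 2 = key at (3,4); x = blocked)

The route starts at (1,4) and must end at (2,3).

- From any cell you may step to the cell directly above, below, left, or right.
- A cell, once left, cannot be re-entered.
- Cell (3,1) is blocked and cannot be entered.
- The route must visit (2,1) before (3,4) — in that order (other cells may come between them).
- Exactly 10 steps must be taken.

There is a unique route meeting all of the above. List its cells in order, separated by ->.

The waypoints must appear in the order (2,1), (3,4), with no cell reused.
Route from (1,4): left 3 to (1,1), down 1 to (2,1), right 1 to (2,2), down 1 to (3,2), right 2 to (3,4), up 1 to (2,4), left 1 to (2,3) — 10 moves in all.
Check: order respected (1 at step 4, 2 at step 8); 10 moves as required.

(1,4) -> (1,3) -> (1,2) -> (1,1) -> (2,1) -> (2,2) -> (3,2) -> (3,3) -> (3,4) -> (2,4) -> (2,3)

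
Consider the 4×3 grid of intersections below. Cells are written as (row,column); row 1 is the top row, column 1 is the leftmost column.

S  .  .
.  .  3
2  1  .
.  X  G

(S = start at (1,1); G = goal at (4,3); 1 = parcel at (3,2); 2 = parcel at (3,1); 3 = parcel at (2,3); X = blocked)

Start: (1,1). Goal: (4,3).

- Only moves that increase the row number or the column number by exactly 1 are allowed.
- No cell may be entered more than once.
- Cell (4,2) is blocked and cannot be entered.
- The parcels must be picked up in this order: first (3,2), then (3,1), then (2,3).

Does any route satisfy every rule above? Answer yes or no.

no

(3,1) lies to the left of (3,2), so going from (3,2) to (3,1) would need a leftward move — but moves only go right/down, so (3,2) cannot be visited before (3,1).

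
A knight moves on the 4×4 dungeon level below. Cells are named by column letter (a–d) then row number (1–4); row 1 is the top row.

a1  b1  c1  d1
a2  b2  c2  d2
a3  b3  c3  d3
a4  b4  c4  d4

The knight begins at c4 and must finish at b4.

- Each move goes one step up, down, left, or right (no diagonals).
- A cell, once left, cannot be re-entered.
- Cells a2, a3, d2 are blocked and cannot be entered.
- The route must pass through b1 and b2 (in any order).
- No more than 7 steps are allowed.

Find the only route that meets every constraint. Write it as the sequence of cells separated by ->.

c4 -> c3 -> c2 -> c1 -> b1 -> b2 -> b3 -> b4

The 7-move cap with required stops at b1, b2 leaves no slack for detours.
Route from c4: 3× up (reaching c1), left to b1, 3× down (reaching b4) — 7 moves in all.
Check: all required cells visited; 7 ≤ 7 moves.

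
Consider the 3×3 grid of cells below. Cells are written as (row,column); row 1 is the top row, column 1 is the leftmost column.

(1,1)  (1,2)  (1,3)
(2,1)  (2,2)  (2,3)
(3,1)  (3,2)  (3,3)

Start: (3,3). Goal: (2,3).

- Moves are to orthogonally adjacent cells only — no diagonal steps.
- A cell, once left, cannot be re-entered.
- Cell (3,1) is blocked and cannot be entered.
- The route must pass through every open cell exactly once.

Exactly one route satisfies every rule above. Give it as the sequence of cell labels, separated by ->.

(3,3) -> (3,2) -> (2,2) -> (2,1) -> (1,1) -> (1,2) -> (1,3) -> (2,3)

Need to visit all 8 open cells exactly once, starting at (3,3) and ending at (2,3).
Cell (1,1) has only two open neighbours ((2,1) and (1,2)), so the path must pass straight through it: one of those is the cell it's entered from and the other is where it exits.
Route from (3,3): left to (3,2), up to (2,2), left to (2,1), up to (1,1), 2× right (reaching (1,3)), down to (2,3) — 7 moves in all.
Check: all 8 open cells covered.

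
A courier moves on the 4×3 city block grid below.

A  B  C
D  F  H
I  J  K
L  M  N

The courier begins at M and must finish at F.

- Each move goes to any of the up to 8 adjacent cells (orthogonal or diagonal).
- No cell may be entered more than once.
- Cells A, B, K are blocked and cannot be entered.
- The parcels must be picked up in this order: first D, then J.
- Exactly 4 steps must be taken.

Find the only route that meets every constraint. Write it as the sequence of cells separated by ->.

M -> I -> D -> J -> F

The waypoints must appear in the order D, J, with no cell reused.
Route from M: up-left to I, up to D, down-right to J, up to F — 4 moves in all.
Check: order respected (D at step 2, J at step 3); 4 moves as required.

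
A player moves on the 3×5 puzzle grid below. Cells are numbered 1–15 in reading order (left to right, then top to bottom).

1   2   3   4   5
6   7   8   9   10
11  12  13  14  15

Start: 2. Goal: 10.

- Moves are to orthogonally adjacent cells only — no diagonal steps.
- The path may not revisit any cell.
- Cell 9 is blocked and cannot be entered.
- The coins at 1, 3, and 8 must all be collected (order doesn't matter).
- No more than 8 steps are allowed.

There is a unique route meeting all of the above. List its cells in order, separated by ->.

2 -> 1 -> 6 -> 7 -> 8 -> 3 -> 4 -> 5 -> 10

Any route must reach 1, 3, and 8 and still end at 10 within 8 moves, so the order of the required stops is forced.
Route from 2: left to 1, down to 6, 2× right (reaching 8), up to 3, 2× right (reaching 5), down to 10 — 8 moves in all.
Check: all required cells visited; 8 ≤ 8 moves.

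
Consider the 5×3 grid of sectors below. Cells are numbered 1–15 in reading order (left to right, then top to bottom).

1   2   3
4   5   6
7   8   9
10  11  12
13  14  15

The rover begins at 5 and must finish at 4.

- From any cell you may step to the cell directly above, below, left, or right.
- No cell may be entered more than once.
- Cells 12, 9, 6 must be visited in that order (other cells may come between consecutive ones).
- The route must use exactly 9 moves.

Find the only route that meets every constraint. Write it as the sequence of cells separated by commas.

5, 8, 11, 12, 9, 6, 3, 2, 1, 4

The waypoints must appear in the order 12, 9, 6, with no cell reused.
Route from 5: down 2 to 11, right 1 to 12, up 3 to 3, left 2 to 1, down 1 to 4 — 9 moves in all.
Check: order respected (12 at step 3, 9 at step 4, 6 at step 5); 9 moves as required.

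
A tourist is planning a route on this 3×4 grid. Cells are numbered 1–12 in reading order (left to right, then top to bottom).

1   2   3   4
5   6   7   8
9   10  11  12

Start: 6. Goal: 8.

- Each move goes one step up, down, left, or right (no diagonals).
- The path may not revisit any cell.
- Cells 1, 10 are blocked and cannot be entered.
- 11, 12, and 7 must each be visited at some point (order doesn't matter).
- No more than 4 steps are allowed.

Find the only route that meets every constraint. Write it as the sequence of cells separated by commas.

The budget equals the shortest possible length, so every move has to be on a shortest route through the required cells.
Route from 6: right 1 to 7, down 1 to 11, right 1 to 12, up 1 to 8 — 4 moves in all.
Check: all required cells visited; 4 ≤ 4 moves.

6, 7, 11, 12, 8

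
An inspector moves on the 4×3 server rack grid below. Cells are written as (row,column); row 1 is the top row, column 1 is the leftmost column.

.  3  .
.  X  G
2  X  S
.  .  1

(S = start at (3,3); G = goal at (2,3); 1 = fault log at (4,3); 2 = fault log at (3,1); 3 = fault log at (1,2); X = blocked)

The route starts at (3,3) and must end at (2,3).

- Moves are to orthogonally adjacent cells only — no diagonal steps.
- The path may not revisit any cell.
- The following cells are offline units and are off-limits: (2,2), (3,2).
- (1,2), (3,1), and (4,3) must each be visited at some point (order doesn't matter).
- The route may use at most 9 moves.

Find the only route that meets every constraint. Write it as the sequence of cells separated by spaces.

The budget equals the shortest possible length, so every move has to be on a shortest route through the required cells.
Route from (3,3): down to (4,3), 2× left (reaching (4,1)), 3× up (reaching (1,1)), 2× right (reaching (1,3)), down to (2,3) — 9 moves in all.
Check: all required cells visited; 9 ≤ 9 moves.

(3,3) (4,3) (4,2) (4,1) (3,1) (2,1) (1,1) (1,2) (1,3) (2,3)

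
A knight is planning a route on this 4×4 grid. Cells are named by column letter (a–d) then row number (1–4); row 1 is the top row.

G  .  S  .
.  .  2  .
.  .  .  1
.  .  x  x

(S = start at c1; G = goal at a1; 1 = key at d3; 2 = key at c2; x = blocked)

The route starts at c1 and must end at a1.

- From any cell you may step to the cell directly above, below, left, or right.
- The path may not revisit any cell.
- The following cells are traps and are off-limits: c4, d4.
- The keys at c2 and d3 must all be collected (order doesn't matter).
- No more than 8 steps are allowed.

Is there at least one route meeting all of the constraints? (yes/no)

One route that works: c1 → c2 → d2 → d3 → c3 → b3 → b2 → b1 → a1.

yes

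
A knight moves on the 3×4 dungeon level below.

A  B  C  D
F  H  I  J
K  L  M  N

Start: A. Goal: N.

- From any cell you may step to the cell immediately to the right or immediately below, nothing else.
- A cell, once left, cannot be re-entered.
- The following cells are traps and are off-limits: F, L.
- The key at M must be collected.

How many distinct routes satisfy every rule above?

A right/down-only route from A to N makes exactly 2 down-moves and 3 right-moves in some order.
With no other constraints that would be C(5,2) = 10 routes.
Split at M and multiply the segment counts (each segment already excludes blocked cells): A→M: 2; M→N: 1; product = 2.
That gives 2 routes.

2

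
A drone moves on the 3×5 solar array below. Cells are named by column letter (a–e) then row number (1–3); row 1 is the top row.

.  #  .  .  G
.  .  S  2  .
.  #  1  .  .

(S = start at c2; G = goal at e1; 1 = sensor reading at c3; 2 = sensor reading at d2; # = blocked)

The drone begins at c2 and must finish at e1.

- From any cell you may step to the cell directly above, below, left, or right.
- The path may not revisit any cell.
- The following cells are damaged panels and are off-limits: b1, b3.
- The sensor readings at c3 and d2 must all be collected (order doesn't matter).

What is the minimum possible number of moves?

5

Any route passes through c3 and d2 in some order between c2 and e1. Summing Manhattan distances along each leg and taking the cheapest ordering (c2 → c3 → d2 → e1) gives a lower bound of 1 + 2 + 2 = 5 moves.
A route of 5 moves achieves this: c2 → c3 → d3 → d2 → d1 → e1.
Since 5 matches the lower bound, it is optimal.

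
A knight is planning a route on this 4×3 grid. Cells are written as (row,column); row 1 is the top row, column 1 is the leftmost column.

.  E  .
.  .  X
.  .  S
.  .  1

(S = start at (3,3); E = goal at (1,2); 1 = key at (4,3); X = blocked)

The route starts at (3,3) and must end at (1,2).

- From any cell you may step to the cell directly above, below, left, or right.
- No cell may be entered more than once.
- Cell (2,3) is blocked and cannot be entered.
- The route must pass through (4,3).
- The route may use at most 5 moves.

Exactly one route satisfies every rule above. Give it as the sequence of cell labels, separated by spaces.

Any route must reach (4,3) and still end at (1,2) within 5 moves, so the order of the required stops is forced.
Route from (3,3): down 1 to (4,3), left 1 to (4,2), up 3 to (1,2) — 5 moves in all.
Check: all required cells visited; 5 ≤ 5 moves.

(3,3) (4,3) (4,2) (3,2) (2,2) (1,2)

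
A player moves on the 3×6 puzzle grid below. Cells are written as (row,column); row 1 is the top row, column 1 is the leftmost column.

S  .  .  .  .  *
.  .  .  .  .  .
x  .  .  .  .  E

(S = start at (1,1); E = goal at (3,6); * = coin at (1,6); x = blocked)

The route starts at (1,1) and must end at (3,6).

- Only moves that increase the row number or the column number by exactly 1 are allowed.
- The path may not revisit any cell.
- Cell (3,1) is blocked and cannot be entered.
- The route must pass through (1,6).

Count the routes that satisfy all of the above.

A right/down-only route from (1,1) to (3,6) makes exactly 2 down-moves and 5 right-moves in some order.
With no other constraints that would be C(7,2) = 21 routes.
Split at (1,6) and multiply the segment counts (each segment already excludes blocked cells): (1,1)→(1,6): 1; (1,6)→(3,6): 1; product = 1.
That gives 1 route.

1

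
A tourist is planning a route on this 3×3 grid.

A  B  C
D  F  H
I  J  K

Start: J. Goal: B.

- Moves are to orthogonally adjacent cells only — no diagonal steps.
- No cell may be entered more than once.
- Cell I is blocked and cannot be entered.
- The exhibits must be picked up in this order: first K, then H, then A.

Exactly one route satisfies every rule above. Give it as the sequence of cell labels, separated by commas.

The waypoints must appear in the order K, H, A, with no cell reused.
Route from J: right to K, up to H, 2× left (reaching D), up to A, right to B — 6 moves in all.
Check: order respected (K at step 1, H at step 2, A at step 5).

J, K, H, F, D, A, B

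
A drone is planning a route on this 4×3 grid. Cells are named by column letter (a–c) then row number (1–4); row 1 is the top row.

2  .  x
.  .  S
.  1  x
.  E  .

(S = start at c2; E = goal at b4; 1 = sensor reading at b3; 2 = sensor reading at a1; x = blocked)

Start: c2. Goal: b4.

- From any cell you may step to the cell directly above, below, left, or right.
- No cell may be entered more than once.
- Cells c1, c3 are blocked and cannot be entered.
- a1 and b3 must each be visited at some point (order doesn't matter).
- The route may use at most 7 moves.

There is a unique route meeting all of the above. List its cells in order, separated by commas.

c2, b2, b1, a1, a2, a3, b3, b4

The 7-move cap with required stops at a1, b3 leaves no slack for detours.
Route from c2: left 1 to b2, up 1 to b1, left 1 to a1, down 2 to a3, right 1 to b3, down 1 to b4 — 7 moves in all.
Check: all required cells visited; 7 ≤ 7 moves.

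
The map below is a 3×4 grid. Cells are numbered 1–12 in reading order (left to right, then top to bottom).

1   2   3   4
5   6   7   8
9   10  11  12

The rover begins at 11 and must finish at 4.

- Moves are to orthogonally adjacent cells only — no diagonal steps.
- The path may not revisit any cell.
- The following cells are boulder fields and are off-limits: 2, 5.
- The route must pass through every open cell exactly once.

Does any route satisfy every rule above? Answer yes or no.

Cell 9 has only one open neighbour but is neither the start nor the goal, so a Hamiltonian route would have to both enter and leave it through the same neighbour — impossible without revisiting.

no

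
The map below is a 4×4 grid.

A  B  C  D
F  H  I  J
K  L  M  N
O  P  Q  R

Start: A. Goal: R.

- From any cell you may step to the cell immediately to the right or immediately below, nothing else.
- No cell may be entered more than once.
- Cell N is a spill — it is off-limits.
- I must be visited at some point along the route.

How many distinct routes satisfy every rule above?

A right/down-only route from A to R makes exactly 3 down-moves and 3 right-moves in some order.
With no other constraints that would be C(6,3) = 20 routes.
Split at I and multiply the segment counts (each segment already excludes blocked cells): A→I: 3; I→R: 1; product = 3.
That gives 3 routes.

3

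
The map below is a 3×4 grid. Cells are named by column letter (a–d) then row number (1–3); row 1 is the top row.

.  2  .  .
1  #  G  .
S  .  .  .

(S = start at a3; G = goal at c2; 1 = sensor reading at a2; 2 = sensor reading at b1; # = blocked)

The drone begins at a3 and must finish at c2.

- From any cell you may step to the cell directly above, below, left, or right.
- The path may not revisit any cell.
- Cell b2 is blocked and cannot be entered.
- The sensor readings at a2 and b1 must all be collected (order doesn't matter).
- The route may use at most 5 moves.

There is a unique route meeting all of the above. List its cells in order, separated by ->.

a3 -> a2 -> a1 -> b1 -> c1 -> c2

Any route must reach a2 and b1 and still end at c2 within 5 moves, so the order of the required stops is forced.
Route from a3: 2× up (reaching a1), 2× right (reaching c1), down to c2 — 5 moves in all.
Check: all required cells visited; 5 ≤ 5 moves.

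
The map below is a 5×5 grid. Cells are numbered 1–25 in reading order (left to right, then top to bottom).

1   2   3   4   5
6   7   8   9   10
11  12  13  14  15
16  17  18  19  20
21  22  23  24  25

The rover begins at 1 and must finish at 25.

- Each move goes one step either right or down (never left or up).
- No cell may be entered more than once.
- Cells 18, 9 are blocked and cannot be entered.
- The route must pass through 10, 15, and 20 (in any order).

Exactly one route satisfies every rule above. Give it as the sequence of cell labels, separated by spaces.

1 2 3 4 5 10 15 20 25

Moves only go right or down, so the column and row indices never decrease.
Route from 1: right 4 to 5, down 4 to 25 — 8 moves in all.
Check: all required cells visited.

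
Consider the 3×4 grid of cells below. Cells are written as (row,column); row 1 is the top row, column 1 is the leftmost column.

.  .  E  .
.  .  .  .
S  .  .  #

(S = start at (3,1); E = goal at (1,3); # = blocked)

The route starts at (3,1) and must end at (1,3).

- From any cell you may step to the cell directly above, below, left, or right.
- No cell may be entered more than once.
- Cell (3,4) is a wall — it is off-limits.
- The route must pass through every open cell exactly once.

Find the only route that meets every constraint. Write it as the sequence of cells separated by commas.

(3,1), (2,1), (1,1), (1,2), (2,2), (3,2), (3,3), (2,3), (2,4), (1,4), (1,3)

Need to visit all 11 open cells exactly once, starting at (3,1) and ending at (1,3).
Route from (3,1): 2× up (reaching (1,1)), right to (1,2), 2× down (reaching (3,2)), right to (3,3), up to (2,3), right to (2,4), up to (1,4), left to (1,3) — 10 moves in all.
Check: all 11 open cells covered.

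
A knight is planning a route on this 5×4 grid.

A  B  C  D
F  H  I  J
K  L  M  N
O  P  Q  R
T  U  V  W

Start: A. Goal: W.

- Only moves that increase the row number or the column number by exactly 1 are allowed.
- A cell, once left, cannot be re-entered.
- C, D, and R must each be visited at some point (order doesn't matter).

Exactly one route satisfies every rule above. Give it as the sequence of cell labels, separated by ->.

A -> B -> C -> D -> J -> N -> R -> W

Moves only go right or down, so the column and row indices never decrease.
Route from A: 3× right (reaching D), 4× down (reaching W) — 7 moves in all.
Check: all required cells visited.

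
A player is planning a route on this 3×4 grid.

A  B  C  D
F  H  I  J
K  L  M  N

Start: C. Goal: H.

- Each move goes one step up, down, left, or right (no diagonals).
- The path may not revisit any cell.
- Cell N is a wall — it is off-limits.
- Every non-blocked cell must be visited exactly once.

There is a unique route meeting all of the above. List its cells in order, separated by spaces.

Need to visit all 11 open cells exactly once, starting at C and ending at H.
Route from C: right 1 to D, down 1 to J, left 1 to I, down 1 to M, left 2 to K, up 2 to A, right 1 to B, down 1 to H — 10 moves in all.
Check: all 11 open cells covered.

C D J I M L K F A B H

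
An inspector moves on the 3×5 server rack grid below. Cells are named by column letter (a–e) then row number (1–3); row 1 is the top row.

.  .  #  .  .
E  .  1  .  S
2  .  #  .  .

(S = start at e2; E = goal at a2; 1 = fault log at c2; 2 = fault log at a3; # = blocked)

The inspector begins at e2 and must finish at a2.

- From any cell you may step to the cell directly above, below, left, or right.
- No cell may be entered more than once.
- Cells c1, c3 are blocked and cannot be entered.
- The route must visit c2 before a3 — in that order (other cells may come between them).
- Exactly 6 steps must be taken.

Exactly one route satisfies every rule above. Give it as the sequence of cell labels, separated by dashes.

The waypoints must appear in the order c2, a3, with no cell reused.
Route from e2: 3× left (reaching b2), down to b3, left to a3, up to a2 — 6 moves in all.
Check: order respected (1 at step 2, 2 at step 5); 6 moves as required.

e2 - d2 - c2 - b2 - b3 - a3 - a2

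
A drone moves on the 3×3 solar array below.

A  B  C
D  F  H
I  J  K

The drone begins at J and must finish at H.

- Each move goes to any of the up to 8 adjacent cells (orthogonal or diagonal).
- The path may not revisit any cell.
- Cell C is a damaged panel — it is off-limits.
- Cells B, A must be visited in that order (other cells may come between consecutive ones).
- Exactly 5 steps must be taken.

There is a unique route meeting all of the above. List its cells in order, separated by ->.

J -> D -> B -> A -> F -> H

The waypoints must appear in the order B, A, with no cell reused.
Route from J: up-left to D, up-right to B, left to A, down-right to F, right to H — 5 moves in all.
Check: order respected (B at step 2, A at step 3); 5 moves as required.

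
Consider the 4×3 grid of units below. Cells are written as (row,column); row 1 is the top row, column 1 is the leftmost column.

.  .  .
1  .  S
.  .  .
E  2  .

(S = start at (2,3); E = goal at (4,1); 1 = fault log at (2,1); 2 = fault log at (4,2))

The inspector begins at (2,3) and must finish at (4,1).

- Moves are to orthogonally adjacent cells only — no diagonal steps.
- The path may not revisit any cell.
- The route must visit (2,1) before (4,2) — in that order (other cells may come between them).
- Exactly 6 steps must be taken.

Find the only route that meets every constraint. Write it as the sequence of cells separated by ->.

The waypoints must appear in the order (2,1), (4,2), with no cell reused.
Route from (2,3): left 2 to (2,1), down 1 to (3,1), right 1 to (3,2), down 1 to (4,2), left 1 to (4,1) — 6 moves in all.
Check: order respected (1 at step 2, 2 at step 5); 6 moves as required.

(2,3) -> (2,2) -> (2,1) -> (3,1) -> (3,2) -> (4,2) -> (4,1)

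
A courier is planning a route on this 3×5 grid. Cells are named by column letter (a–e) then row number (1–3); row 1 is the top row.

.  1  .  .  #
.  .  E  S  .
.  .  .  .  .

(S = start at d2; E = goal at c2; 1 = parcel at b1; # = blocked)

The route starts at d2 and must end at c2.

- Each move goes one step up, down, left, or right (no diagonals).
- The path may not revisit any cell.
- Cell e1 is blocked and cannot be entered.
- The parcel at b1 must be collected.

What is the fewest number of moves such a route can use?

5

Any route passes through b1 somewhere between d2 and c2. Summing Manhattan distances along the two legs (d2 → b1 → c2) gives a lower bound of 3 + 2 = 5 moves.
A route of 5 moves achieves this: d2 → d1 → c1 → b1 → b2 → c2.
Since 5 matches the lower bound, it is optimal.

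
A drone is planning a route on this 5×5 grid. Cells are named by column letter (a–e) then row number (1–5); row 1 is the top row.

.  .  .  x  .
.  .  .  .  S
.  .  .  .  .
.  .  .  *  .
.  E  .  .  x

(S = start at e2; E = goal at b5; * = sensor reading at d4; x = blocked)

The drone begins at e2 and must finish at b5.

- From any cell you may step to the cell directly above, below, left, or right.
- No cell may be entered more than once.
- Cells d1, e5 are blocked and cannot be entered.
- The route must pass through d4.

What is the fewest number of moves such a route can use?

Any route passes through d4 somewhere between e2 and b5. Summing Manhattan distances along the two legs (e2 → d4 → b5) gives a lower bound of 3 + 3 = 6 moves.
A route of 6 moves achieves this: e2 → e3 → e4 → d4 → d5 → c5 → b5.
Since 6 matches the lower bound, it is optimal.

6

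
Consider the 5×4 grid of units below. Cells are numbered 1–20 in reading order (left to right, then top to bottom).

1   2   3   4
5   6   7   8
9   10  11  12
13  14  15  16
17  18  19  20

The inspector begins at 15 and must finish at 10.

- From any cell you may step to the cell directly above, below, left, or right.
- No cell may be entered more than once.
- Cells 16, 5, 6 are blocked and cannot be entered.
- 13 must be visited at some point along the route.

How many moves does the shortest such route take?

Any route passes through 13 somewhere between 15 and 10. Summing Manhattan distances along the two legs (15 → 13 → 10) gives a lower bound of 2 + 2 = 4 moves.
A route of 4 moves achieves this: 15 → 14 → 13 → 9 → 10.
Since 4 matches the lower bound, it is optimal.

4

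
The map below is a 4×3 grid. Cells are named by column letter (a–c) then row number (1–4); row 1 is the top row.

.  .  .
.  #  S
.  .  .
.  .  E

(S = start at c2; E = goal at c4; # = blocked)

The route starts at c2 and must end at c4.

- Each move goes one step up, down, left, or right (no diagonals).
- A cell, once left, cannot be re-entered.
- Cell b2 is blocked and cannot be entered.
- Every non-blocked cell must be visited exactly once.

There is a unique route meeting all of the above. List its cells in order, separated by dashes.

Need to visit all 11 open cells exactly once, starting at c2 and ending at c4.
Cell a1 has only two open neighbours (a2 and b1), so the path must pass straight through it: one of those is the cell it's entered from and the other is where it exits.
Route from c2: up to c1, 2× left (reaching a1), 3× down (reaching a4), right to b4, up to b3, right to c3, down to c4 — 10 moves in all.
Check: all 11 open cells covered.

c2 - c1 - b1 - a1 - a2 - a3 - a4 - b4 - b3 - c3 - c4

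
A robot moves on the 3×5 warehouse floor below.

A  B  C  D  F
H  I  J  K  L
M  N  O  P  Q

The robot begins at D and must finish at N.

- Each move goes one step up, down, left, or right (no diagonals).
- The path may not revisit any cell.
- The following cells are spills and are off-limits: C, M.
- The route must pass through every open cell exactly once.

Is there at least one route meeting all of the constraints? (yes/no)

Exhausting the options from D, every branch either dead-ends against blocked cells, would have to re-enter a cell already used, or reaches the goal with a constraint still unmet.

no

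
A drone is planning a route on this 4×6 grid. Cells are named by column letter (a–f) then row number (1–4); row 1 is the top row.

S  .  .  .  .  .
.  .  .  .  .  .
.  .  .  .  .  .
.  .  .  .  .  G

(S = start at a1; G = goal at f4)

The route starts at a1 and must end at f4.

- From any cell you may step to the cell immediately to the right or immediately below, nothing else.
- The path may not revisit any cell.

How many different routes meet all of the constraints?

A right/down-only route from a1 to f4 makes exactly 3 down-moves and 5 right-moves in some order.
With no other constraints that would be C(8,3) = 56 routes.
That gives 56 routes.

56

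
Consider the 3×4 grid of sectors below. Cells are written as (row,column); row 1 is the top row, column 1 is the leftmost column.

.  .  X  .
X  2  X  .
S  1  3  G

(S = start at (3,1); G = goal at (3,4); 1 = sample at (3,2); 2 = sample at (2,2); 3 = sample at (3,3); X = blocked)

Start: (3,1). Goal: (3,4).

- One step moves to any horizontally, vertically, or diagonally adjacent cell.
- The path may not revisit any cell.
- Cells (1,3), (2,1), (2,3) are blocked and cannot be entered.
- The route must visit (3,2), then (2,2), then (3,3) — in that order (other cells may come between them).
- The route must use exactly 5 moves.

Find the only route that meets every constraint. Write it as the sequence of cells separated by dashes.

(3,1) - (3,2) - (2,2) - (3,3) - (2,4) - (3,4)

The waypoints must appear in the order (3,2), (2,2), (3,3), with no cell reused.
Route from (3,1): right to (3,2), up to (2,2), down-right to (3,3), up-right to (2,4), down to (3,4) — 5 moves in all.
Check: order respected (1 at step 1, 2 at step 2, 3 at step 3); 5 moves as required.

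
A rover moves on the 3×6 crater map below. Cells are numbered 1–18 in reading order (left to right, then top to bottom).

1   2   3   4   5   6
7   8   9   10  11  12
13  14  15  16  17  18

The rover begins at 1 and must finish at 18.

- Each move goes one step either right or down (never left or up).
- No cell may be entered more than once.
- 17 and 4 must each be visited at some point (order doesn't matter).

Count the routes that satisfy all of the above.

A right/down-only route from 1 to 18 makes exactly 2 down-moves and 5 right-moves in some order.
With no other constraints that would be C(7,2) = 21 routes.
A monotone route can only reach the required cells in the order 4, 17, so split there and multiply the segment counts: 1→4: 1; 4→17: 3; 17→18: 1; product = 3.
That gives 3 routes.

3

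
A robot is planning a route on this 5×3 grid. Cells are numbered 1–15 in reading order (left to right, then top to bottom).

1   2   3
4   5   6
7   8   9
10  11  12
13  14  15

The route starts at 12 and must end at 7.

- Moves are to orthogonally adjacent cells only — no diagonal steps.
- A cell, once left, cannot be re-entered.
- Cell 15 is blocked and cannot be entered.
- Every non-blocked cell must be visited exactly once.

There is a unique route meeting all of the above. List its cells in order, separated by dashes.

Need to visit all 14 open cells exactly once, starting at 12 and ending at 7.
Route from 12: 3× up (reaching 3), 2× left (reaching 1), down to 4, right to 5, 3× down (reaching 14), left to 13, 2× up (reaching 7) — 13 moves in all.
Check: all 14 open cells covered.

12 - 9 - 6 - 3 - 2 - 1 - 4 - 5 - 8 - 11 - 14 - 13 - 10 - 7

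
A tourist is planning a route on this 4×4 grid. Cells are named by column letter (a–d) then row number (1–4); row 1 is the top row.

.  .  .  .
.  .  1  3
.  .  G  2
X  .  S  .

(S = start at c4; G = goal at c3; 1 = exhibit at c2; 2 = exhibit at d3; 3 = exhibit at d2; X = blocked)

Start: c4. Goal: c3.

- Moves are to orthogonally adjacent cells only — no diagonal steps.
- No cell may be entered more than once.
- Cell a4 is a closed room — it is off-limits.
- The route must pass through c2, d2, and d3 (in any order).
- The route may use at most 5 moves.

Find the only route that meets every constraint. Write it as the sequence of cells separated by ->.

c4 -> d4 -> d3 -> d2 -> c2 -> c3

Any route must reach c2, d2, and d3 and still end at c3 within 5 moves, so the order of the required stops is forced.
Route from c4: right 1 to d4, up 2 to d2, left 1 to c2, down 1 to c3 — 5 moves in all.
Check: all required cells visited; 5 ≤ 5 moves.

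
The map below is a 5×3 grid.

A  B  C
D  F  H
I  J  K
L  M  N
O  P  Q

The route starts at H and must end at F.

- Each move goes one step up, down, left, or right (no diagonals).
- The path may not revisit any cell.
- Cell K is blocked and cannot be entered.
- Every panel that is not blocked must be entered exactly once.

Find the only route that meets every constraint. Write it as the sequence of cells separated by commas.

H, C, B, A, D, I, L, O, P, Q, N, M, J, F

Need to visit all 14 open cells exactly once, starting at H and ending at F.
Route from H: up 1 to C, left 2 to A, down 4 to O, right 2 to Q, up 1 to N, left 1 to M, up 2 to F — 13 moves in all.
Check: all 14 open cells covered.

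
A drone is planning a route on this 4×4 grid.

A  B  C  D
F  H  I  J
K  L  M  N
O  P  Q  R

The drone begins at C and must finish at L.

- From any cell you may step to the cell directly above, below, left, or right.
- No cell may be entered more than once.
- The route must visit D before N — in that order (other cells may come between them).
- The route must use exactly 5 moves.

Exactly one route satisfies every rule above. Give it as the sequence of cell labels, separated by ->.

C -> D -> J -> N -> M -> L

The waypoints must appear in the order D, N, with no cell reused.
Route from C: right to D, 2× down (reaching N), 2× left (reaching L) — 5 moves in all.
Check: order respected (D at step 1, N at step 3); 5 moves as required.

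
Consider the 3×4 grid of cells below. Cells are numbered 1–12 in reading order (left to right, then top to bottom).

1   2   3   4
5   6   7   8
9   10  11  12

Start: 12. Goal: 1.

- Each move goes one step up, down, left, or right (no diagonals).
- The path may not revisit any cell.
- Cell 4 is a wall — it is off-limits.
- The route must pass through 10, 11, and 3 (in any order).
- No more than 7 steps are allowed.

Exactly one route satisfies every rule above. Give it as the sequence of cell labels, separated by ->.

12 -> 11 -> 10 -> 6 -> 7 -> 3 -> 2 -> 1

The 7-move cap with required stops at 10, 11, 3 leaves no slack for detours.
Route from 12: left 2 to 10, up 1 to 6, right 1 to 7, up 1 to 3, left 2 to 1 — 7 moves in all.
Check: all required cells visited; 7 ≤ 7 moves.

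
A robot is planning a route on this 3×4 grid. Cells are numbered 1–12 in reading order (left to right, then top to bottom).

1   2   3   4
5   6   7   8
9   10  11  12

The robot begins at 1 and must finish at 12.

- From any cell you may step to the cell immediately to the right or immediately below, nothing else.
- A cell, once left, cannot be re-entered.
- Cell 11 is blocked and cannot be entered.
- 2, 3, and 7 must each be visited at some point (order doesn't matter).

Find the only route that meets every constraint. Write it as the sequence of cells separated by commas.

1, 2, 3, 7, 8, 12

Moves only go right or down, so the column and row indices never decrease.
Route from 1: right 2 to 3, down 1 to 7, right 1 to 8, down 1 to 12 — 5 moves in all.
Check: all required cells visited.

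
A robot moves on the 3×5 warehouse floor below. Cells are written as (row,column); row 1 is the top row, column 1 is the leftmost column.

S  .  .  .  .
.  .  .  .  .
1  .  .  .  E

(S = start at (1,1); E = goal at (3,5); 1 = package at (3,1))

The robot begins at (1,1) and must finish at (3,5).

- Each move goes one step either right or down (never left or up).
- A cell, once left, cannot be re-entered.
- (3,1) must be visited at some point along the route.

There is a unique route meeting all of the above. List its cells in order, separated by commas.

Moves only go right or down, so the column and row indices never decrease.
Route from (1,1): 2× down (reaching (3,1)), 4× right (reaching (3,5)) — 6 moves in all.
Check: all required cells visited.

(1,1), (2,1), (3,1), (3,2), (3,3), (3,4), (3,5)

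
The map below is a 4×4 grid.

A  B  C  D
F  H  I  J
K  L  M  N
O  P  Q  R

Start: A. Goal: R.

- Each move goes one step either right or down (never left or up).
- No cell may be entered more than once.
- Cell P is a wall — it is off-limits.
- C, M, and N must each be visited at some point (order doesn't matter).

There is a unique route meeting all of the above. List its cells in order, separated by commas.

Moves only go right or down, so the column and row indices never decrease.
Route from A: right 2 to C, down 2 to M, right 1 to N, down 1 to R — 6 moves in all.
Check: all required cells visited.

A, B, C, I, M, N, R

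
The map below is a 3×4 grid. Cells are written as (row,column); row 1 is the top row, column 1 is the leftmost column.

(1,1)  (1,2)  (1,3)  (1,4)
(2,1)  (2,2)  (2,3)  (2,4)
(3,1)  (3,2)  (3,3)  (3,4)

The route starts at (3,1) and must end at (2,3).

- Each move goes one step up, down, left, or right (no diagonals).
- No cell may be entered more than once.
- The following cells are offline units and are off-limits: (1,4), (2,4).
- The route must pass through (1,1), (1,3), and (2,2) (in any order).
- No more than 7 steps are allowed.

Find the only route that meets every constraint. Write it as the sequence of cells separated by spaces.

The budget equals the shortest possible length, so every move has to be on a shortest route through the required cells.
Route from (3,1): right to (3,2), up to (2,2), left to (2,1), up to (1,1), 2× right (reaching (1,3)), down to (2,3) — 7 moves in all.
Check: all required cells visited; 7 ≤ 7 moves.

(3,1) (3,2) (2,2) (2,1) (1,1) (1,2) (1,3) (2,3)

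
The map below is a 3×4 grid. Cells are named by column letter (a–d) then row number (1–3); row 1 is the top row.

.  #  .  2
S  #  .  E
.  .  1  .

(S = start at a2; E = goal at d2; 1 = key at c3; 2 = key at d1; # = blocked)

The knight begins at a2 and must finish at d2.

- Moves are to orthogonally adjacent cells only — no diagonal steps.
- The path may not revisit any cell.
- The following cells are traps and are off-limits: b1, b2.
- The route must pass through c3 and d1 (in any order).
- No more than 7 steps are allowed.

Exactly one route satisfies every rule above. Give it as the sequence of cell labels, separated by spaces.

a2 a3 b3 c3 c2 c1 d1 d2

The budget equals the shortest possible length, so every move has to be on a shortest route through the required cells.
Route from a2: down to a3, 2× right (reaching c3), 2× up (reaching c1), right to d1, down to d2 — 7 moves in all.
Check: all required cells visited; 7 ≤ 7 moves.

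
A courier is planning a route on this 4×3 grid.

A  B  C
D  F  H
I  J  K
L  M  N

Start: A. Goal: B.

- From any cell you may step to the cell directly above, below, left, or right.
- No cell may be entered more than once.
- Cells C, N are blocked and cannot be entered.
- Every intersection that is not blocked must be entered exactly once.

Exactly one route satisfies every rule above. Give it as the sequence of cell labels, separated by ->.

A -> D -> I -> L -> M -> J -> K -> H -> F -> B

Need to visit all 10 open cells exactly once, starting at A and ending at B.
Cell L has only two open neighbours (I and M), so the path must pass straight through it: one of those is the cell it's entered from and the other is where it exits.
Route from A: 3× down (reaching L), right to M, up to J, right to K, up to H, left to F, up to B — 9 moves in all.
Check: all 10 open cells covered.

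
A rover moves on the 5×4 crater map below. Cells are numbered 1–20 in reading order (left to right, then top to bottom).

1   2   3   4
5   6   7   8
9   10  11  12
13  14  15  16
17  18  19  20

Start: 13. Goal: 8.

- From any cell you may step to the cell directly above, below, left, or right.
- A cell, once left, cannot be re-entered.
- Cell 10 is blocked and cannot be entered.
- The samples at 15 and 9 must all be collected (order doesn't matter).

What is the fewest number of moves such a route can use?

Any route passes through 15 and 9 in some order between 13 and 8. Summing Manhattan distances along each leg and taking the cheapest ordering (13 → 9 → 15 → 8) gives a lower bound of 1 + 3 + 3 = 7 moves.
The shortest route satisfying every rule uses 9 moves: 13 → 9 → 5 → 6 → 7 → 11 → 15 → 16 → 12 → 8.
The no-revisit rule (legs can't share cells) pushes the minimum above the 7-move bound; an exhaustive check rules out every length from 7 to 8, leaving 9 as the minimum.

9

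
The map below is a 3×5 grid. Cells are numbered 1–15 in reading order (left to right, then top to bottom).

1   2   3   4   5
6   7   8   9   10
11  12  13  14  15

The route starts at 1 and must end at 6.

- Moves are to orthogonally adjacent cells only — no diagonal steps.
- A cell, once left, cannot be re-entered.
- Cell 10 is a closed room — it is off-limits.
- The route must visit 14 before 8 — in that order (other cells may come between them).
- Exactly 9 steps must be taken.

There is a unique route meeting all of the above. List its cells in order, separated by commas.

1, 2, 3, 4, 9, 14, 13, 8, 7, 6

The waypoints must appear in the order 14, 8, with no cell reused.
Route from 1: right 3 to 4, down 2 to 14, left 1 to 13, up 1 to 8, left 2 to 6 — 9 moves in all.
Check: order respected (14 at step 5, 8 at step 7); 9 moves as required.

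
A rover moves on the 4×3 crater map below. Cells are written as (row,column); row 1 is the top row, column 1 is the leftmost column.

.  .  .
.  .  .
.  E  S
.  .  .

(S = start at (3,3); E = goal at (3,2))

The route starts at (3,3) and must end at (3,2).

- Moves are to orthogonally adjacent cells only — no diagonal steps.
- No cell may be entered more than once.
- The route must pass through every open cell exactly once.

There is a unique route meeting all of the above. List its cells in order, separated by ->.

Need to visit all 12 open cells exactly once, starting at (3,3) and ending at (3,2).
Cell (1,1) has only two open neighbours ((2,1) and (1,2)), so the path must pass straight through it: one of those is the cell it's entered from and the other is where it exits.
Route from (3,3): down 1 to (4,3), left 2 to (4,1), up 3 to (1,1), right 2 to (1,3), down 1 to (2,3), left 1 to (2,2), down 1 to (3,2) — 11 moves in all.
Check: all 12 open cells covered.

(3,3) -> (4,3) -> (4,2) -> (4,1) -> (3,1) -> (2,1) -> (1,1) -> (1,2) -> (1,3) -> (2,3) -> (2,2) -> (3,2)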